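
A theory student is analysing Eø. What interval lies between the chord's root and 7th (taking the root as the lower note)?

Em7b5: E, G, Bb, D.
That puts E below D.
7 letter names make it a seventh; at 10 semitones (a half step narrower than major) the quality is minor.

minor 7th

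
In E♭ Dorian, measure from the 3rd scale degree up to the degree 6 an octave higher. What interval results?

augmented 11th

Spelling E♭ Dorian: E♭ F G♭ A♭ B♭ C D♭.
3rd scale degree = G♭; 6th scale degree (up an octave) = C.
G♭ up to C is 18 semitones, a half step wider than a perfect eleventh, so the interval is augmented.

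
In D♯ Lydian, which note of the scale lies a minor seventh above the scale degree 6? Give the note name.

The scale is D♯ E♯ F𝄪 G𝄪 A♯ B♯ C𝄪.
The scale degree 6 is B♯; a minor seventh above that is A♯ — scale degree 5.

A#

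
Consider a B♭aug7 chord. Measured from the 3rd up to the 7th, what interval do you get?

diminished fifth

B♭aug7: B♭, D, F♯, A♭.
So we need the interval from D up to A♭.
D up to A♭ is 6 semitones, a half step narrower than a perfect fifth, so the interval is diminished.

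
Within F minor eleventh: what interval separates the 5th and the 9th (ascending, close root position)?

The chord tones of Fm11 are F Ab C Eb G Bb.
The 5th is C and the 9th is G.
From C to G is 7 semitones, exactly the perfect fifth.

P5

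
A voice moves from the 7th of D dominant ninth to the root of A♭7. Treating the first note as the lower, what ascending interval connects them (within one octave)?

minor sixth

The 7th of D dominant ninth is C; the root of A♭7 is A♭.
From C to A♭: 8 semitones over a sixth = minor.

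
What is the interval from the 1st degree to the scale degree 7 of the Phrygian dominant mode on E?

E phrygian dominant: E F G♯ A B C D.
That puts E below D.
From E to D: 10 semitones over a seventh = minor.

m7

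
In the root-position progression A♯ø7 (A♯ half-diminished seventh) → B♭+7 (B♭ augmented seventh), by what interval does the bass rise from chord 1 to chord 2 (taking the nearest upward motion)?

The roots are A♯ and B♭.
2 letter names make it a second; at 0 semitones (a whole step narrower than major) the quality is diminished.

diminished 2nd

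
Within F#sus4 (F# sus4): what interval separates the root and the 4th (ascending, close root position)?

The chord tones of F#sus4 are F#-B-C#.
So we need the interval from F# up to B.
From F# to B is 5 semitones, exactly the perfect fourth.

perfect 4th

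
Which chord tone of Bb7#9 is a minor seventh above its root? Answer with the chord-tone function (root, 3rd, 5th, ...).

Spelling the chord: Bb–D–F–Ab–C#.
The root is Bb. A minor seventh above Bb is Ab.
Ab is the chord's 7th.

7th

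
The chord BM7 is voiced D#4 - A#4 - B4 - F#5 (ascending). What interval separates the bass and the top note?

m10

The outer voices are D#4 and F#5.
10 letter names make it a tenth; at 15 semitones (a half step narrower than major) the quality is minor.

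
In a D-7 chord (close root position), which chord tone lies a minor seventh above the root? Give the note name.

Dmin7: D-F-A-C.
The root is D. A minor seventh above D is C.
C is the chord's 7th.

C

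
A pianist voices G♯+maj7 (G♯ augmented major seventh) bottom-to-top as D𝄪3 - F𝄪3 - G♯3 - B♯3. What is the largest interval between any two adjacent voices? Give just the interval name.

Adjacent intervals: D𝄪3→F𝄪3 = minor third; F𝄪3→G♯3 = minor second; G♯3→B♯3 = major third.
The largest is G♯3 to B♯3, a major third (4 semitones).

major third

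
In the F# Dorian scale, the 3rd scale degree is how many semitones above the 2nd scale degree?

The scale is F# G# A B C# D# E.
G# up to A is a minor second — 1 semitone.

1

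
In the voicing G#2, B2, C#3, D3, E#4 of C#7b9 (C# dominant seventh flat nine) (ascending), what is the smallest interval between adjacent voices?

Adjacent intervals: G#2→B2 = minor third; B2→C#3 = major second; C#3→D3 = minor second; D3→E#4 = augmented ninth.
The smallest is C#3 to D3, a minor second (1 semitone).

minor second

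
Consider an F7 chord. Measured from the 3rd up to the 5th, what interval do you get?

minor third

F7: F, A, C, E♭.
That puts A below C.
3 letter names make it a third; at 3 semitones (a half step narrower than major) the quality is minor.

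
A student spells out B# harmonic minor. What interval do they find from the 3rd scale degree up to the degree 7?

The scale runs B# C## D# E# F## G# A##.
The 3rd scale degree is D# and the 7th scale degree is A##.
D# up to A## is 8 semitones, a half step wider than a perfect fifth, so the interval is augmented.

augmented fifth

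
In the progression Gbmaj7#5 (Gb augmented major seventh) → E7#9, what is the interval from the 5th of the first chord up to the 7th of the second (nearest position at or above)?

Gbmaj7#5 (Gb augmented major seventh) has D as its 5th, and E7#9 has D as its 7th.
D up to D spans 1 letter names and 0 semitones — a perfect unison.

perfect unison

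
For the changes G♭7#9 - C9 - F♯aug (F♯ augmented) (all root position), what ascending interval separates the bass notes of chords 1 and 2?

augmented fourth

The roots are G♭ and C.
4 letter names make it a fourth; at 6 semitones (a half step wider than perfect) the quality is augmented.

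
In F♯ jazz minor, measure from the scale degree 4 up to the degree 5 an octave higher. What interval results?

The scale runs F♯ G♯ A B C♯ D♯ E♯.
So we need the interval from B up to C♯.
B up to C♯ spans 9 letter names and 14 semitones — a major ninth.

M9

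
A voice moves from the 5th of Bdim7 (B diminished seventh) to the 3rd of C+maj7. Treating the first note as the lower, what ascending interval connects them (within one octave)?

The 5th of Bdim7 (B diminished seventh) is F; the 3rd of C+maj7 is E.
From F to E is 11 semitones, exactly the major seventh.

major seventh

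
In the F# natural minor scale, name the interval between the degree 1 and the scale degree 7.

minor 7th

The scale runs F# G# A B C# D E.
The degree 1 is F# and the 7th degree is E.
From F# to E: 10 semitones over a seventh = minor.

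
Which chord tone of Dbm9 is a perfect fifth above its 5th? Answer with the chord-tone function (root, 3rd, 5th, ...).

Spelling the chord: Db Fb Ab Cb Eb.
The 5th is Ab. A perfect fifth above Ab is Eb.
Eb is the chord's 9th.

9th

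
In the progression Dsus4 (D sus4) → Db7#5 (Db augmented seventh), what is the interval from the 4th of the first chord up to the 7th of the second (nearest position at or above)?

d4

The 4th of Dsus4 (D sus4) is G; the 7th of Db7#5 (Db augmented seventh) is Cb.
4 letter names make it a fourth; at 4 semitones (a half step narrower than perfect) the quality is diminished.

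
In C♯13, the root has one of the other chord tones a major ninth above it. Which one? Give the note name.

The chord tones of C♯13 are C♯, E♯, G♯, B, D♯, A♯.
The root is C♯. A major ninth above C♯ is D♯.
D♯ is the chord's 9th.

D#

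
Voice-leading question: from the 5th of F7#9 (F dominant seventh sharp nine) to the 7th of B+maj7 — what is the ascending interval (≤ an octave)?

F7#9 (F dominant seventh sharp nine) has C as its 5th, and B+maj7 has A# as its 7th.
C up to A# is 10 semitones, a half step wider than a major sixth, so the interval is augmented.

augmented sixth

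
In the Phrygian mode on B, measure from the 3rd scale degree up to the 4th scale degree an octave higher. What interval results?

M9

B phrygian: B C D E F# G A.
That puts D below E.
D up to E spans 9 letter names and 14 semitones — a major ninth.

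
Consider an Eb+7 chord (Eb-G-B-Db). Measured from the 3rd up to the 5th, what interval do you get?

major third

That puts G below B.
G up to B spans 3 letter names and 4 semitones — a major third.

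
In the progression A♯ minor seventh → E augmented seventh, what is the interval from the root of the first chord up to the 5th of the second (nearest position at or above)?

A♯ minor seventh has A♯ as its root, and E augmented seventh has B♯ as its 5th.
A♯ up to B♯ spans 2 letter names and 2 semitones — a major second.

major second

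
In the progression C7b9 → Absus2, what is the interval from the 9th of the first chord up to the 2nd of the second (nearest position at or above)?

C7b9 has Db as its 9th, and Absus2 has Bb as its 2nd.
Db up to Bb spans 6 letter names and 9 semitones — a major sixth.

major 6th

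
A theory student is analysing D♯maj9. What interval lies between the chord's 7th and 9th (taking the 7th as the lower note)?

minor third

D♯maj9 (D♯ major ninth) is spelled D♯ F𝄪 A♯ C𝄪 E♯.
7th = C𝄪; 9th = E♯.
From C𝄪 to E♯: 3 semitones over a third = minor.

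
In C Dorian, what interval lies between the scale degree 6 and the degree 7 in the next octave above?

C dorian: C D Eb F G A Bb.
That puts A below Bb.
A up to Bb is 13 semitones, a half step narrower than a major ninth, so the interval is minor.

minor ninth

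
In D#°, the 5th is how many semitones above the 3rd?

The chord tones of D#dim (D# diminished) are D#–F#–A.
F# to A is a minor third: 3 semitones.

3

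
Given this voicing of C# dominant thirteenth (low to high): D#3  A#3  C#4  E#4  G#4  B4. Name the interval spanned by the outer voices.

The outer voices are D#3 and B4.
D# up to B is 20 semitones, a half step narrower than a major thirteenth, so the interval is minor.

m13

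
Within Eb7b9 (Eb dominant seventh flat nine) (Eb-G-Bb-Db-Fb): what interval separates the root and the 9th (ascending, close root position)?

That puts Eb below Fb.
From Eb to Fb: 13 semitones over a ninth = minor.

m9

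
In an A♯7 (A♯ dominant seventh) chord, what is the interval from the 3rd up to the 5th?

minor third

A♯7 (A♯ dominant seventh): A♯, C𝄪, E♯, G♯.
So we need the interval from C𝄪 up to E♯.
From C𝄪 to E♯: 3 semitones over a third = minor.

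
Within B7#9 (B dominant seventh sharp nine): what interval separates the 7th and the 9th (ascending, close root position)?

Spelling the chord: B–D#–F#–A–C##.
That puts A below C##.
A up to C## is 5 semitones, a half step wider than a major third, so the interval is augmented.

augmented third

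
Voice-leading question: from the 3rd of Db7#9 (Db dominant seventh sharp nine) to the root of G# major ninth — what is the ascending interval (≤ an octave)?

Db7#9 (Db dominant seventh sharp nine) has F as its 3rd, and G# major ninth has G# as its root.
F up to G# is 3 semitones, a half step wider than a major second, so the interval is augmented.

augmented second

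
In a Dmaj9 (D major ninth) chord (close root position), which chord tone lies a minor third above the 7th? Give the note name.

E

The chord tones of Dmaj9 (D major ninth) are D F♯ A C♯ E.
The 7th is C♯. A minor third above C♯ is E.
E is the chord's 9th.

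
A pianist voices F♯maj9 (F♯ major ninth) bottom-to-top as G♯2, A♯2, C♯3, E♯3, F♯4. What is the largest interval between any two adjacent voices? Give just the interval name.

Adjacent intervals: G♯2→A♯2 = major second; A♯2→C♯3 = minor third; C♯3→E♯3 = major third; E♯3→F♯4 = minor ninth.
The largest is E♯3 to F♯4, a minor ninth (13 semitones).

minor 9th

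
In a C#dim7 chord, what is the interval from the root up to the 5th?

diminished fifth

C#°7 is spelled C#, E, G, Bb.
So we need the interval from C# up to G.
From C# to G: 6 semitones over a fifth = diminished.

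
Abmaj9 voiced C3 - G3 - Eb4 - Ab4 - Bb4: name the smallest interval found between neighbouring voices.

major 2nd

Adjacent intervals: C3→G3 = perfect fifth; G3→Eb4 = minor sixth; Eb4→Ab4 = perfect fourth; Ab4→Bb4 = major second.
The smallest is Ab4 to Bb4, a major second (2 semitones).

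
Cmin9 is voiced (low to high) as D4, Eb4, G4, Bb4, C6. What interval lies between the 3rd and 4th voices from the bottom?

Those voices are G4 and Bb4.
G up to Bb is 3 semitones, a half step narrower than a major third, so the interval is minor.

m3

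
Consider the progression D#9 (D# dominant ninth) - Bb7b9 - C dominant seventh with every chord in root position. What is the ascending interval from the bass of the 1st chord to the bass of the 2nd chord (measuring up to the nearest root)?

diminished sixth

The roots are D# and Bb.
From D# to Bb: 7 semitones over a sixth = diminished.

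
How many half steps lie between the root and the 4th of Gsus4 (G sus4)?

G sus4 is spelled G, C, D.
G to C is a perfect fourth: 5 semitones.

5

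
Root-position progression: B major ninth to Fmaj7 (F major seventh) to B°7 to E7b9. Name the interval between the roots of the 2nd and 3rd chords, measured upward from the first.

A4

The roots are F and B.
4 letter names make it a fourth; at 6 semitones (a half step wider than perfect) the quality is augmented.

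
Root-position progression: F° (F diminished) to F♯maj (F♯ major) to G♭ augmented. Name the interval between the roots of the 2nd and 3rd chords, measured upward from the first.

The roots are F♯ and G♭.
2 letter names make it a second; at 0 semitones (a whole step narrower than major) the quality is diminished.

diminished second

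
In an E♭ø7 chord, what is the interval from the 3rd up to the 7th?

E♭ half-diminished seventh is spelled E♭-G♭-B𝄫-D♭.
So we need the interval from G♭ up to D♭.
From G♭ to D♭ is 7 semitones, exactly the perfect fifth.

perfect fifth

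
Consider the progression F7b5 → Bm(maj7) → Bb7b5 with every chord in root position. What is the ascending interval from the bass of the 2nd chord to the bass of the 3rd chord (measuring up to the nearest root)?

d8

The roots are B and Bb.
B up to Bb is 11 semitones, a half step narrower than a perfect octave, so the interval is diminished.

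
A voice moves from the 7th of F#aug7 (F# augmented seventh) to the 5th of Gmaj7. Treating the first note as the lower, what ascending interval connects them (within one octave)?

minor 7th

The 7th of F#aug7 (F# augmented seventh) is E; the 5th of Gmaj7 is D.
From E to D: 10 semitones over a seventh = minor.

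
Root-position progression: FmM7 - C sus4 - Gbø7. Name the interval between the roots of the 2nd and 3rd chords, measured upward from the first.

diminished fifth

The roots are C and Gb.
5 letter names make it a fifth; at 6 semitones (a half step narrower than perfect) the quality is diminished.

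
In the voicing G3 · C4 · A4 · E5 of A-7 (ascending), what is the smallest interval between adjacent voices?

Adjacent intervals: G3→C4 = perfect fourth; C4→A4 = major sixth; A4→E5 = perfect fifth.
The smallest is G3 to C4, a perfect fourth (5 semitones).

perfect fourth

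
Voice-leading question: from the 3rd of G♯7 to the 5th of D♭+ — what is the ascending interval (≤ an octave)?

G♯7 has B♯ as its 3rd, and D♭+ has A as its 5th.
From B♯ to A: 9 semitones over a seventh = diminished.

d7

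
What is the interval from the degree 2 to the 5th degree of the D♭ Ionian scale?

D♭ major: D♭ E♭ F G♭ A♭ B♭ C.
The degree 2 is E♭ and the degree 5 is A♭.
E♭ up to A♭ spans 4 letter names and 5 semitones — a perfect fourth.

perfect 4th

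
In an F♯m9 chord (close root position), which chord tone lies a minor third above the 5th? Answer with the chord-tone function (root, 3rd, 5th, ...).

7th

F♯min9: F♯–A–C♯–E–G♯.
The 5th is C♯. A minor third above C♯ is E.
E is the chord's 7th.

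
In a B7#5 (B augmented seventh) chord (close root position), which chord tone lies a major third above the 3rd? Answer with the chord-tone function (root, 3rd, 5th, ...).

Spelling the chord: B D# F## A.
The 3rd is D#. A major third above D# is F##.
F## is the chord's 5th.

5th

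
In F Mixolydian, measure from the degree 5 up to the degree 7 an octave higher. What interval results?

F mixolydian: F G A B♭ C D E♭.
That puts C below E♭.
10 letter names make it a tenth; at 15 semitones (a half step narrower than major) the quality is minor.

minor tenth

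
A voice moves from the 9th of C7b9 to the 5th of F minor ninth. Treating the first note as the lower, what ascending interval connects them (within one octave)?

The 9th of C7b9 is Db; the 5th of F minor ninth is C.
Counting 7 letters and 11 half steps from Db gives a major seventh.

major seventh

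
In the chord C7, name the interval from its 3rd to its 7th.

d5

Spelling the chord: C E G B♭.
So we need the interval from E up to B♭.
From E to B♭: 6 semitones over a fifth = diminished.
This 3–7 tritone is the characteristic tension at the heart of the dominant sound.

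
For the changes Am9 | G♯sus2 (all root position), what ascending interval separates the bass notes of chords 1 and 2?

major seventh

The roots are A and G♯.
From A to G♯ is 11 semitones, exactly the major seventh.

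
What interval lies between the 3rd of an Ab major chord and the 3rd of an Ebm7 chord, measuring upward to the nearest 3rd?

The 3rd of Ab major is C; the 3rd of Ebm7 is Gb.
5 letter names make it a fifth; at 6 semitones (a half step narrower than perfect) the quality is diminished.

diminished 5th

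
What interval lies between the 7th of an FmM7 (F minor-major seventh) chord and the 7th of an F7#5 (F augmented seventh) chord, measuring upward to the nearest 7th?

FmM7 (F minor-major seventh) has E as its 7th, and F7#5 (F augmented seventh) has Eb as its 7th.
From E to Eb: 11 semitones over an octave = diminished.

diminished 8th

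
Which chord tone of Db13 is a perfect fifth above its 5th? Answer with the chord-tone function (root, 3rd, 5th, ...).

Db dominant thirteenth: Db, F, Ab, Cb, Eb, Bb.
The 5th is Ab. A perfect fifth above Ab is Eb.
Eb is the chord's 9th.

9th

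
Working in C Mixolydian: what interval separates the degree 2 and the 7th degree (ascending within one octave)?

minor sixth

Spelling C Mixolydian: C D E F G A Bb.
So we need the interval from D up to Bb.
From D to Bb: 8 semitones over a sixth = minor.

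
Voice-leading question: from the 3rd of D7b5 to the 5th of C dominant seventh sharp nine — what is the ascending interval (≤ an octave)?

D7b5 has F# as its 3rd, and C dominant seventh sharp nine has G as its 5th.
2 letter names make it a second; at 1 semitone (a half step narrower than major) the quality is minor.

m2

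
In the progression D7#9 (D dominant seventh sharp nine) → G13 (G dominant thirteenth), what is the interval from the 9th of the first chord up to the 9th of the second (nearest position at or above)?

diminished 4th

The 9th of D7#9 (D dominant seventh sharp nine) is E♯; the 9th of G13 (G dominant thirteenth) is A.
E♯ up to A is 4 semitones, a half step narrower than a perfect fourth, so the interval is diminished.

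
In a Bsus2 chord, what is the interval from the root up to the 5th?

The chord tones of Bsus2 are B-C#-F#.
Root = B; 5th = F#.
From B to F# is 7 semitones, exactly the perfect fifth.

P5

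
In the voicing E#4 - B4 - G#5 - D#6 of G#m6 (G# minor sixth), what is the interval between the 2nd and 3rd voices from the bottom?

major sixth

Those voices are B4 and G#5.
From B to G# is 9 semitones, exactly the major sixth.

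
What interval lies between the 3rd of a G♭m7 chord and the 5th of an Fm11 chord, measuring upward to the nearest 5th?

augmented 2nd

G♭m7 has B𝄫 as its 3rd, and Fm11 has C as its 5th.
B𝄫 up to C is 3 semitones, a half step wider than a major second, so the interval is augmented.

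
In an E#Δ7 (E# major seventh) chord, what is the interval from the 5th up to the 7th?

Spelling the chord: E# G## B# D##.
That puts B# below D##.
Counting 3 letters and 4 half steps from B# gives a major third.

major third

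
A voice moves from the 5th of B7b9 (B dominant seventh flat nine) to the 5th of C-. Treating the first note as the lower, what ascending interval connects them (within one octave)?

minor 2nd

The 5th of B7b9 (B dominant seventh flat nine) is F#; the 5th of C- is G.
From F# to G: 1 semitone over a second = minor.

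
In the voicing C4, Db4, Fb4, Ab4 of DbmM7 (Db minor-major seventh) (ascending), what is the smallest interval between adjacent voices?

minor second

Adjacent intervals: C4→Db4 = minor second; Db4→Fb4 = minor third; Fb4→Ab4 = major third.
The smallest is C4 to Db4, a minor second (1 semitone).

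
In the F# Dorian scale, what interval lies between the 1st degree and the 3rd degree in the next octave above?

The scale runs F# G# A B C# D# E.
That puts F# below A.
From F# to A: 15 semitones over a tenth = minor.

minor tenth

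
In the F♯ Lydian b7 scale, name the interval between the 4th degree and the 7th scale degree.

d4

The scale runs F♯ G♯ A♯ B♯ C♯ D♯ E.
The 4th degree is B♯ and the 7th degree is E.
From B♯ to E: 4 semitones over a fourth = diminished.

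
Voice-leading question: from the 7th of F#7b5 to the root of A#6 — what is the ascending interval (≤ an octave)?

The 7th of F#7b5 is E; the root of A#6 is A#.
4 letter names make it a fourth; at 6 semitones (a half step wider than perfect) the quality is augmented.

augmented fourth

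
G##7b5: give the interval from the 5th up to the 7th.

M3

The chord tones of G##7b5 (G## dominant seventh flat five) are G## B## D# F##.
The 5th is D# and the 7th is F##.
Counting 3 letters and 4 half steps from D# gives a major third.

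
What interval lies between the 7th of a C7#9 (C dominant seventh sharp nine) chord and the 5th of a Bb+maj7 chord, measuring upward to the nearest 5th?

augmented 5th

C7#9 (C dominant seventh sharp nine) has Bb as its 7th, and Bb+maj7 has F# as its 5th.
Bb up to F# is 8 semitones, a half step wider than a perfect fifth, so the interval is augmented.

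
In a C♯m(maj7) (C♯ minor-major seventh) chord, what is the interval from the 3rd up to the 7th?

C♯m(maj7) (C♯ minor-major seventh) is spelled C♯-E-G♯-B♯.
That puts E below B♯.
5 letter names make it a fifth; at 8 semitones (a half step wider than perfect) the quality is augmented.

augmented fifth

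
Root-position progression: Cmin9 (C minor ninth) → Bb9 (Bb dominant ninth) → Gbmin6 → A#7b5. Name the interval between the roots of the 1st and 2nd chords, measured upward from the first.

m7

The roots are C and Bb.
C up to Bb is 10 semitones, a half step narrower than a major seventh, so the interval is minor.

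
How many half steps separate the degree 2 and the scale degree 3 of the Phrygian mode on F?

2

The scale is F Gb Ab Bb C Db Eb.
Gb up to Ab is a major second — 2 semitones.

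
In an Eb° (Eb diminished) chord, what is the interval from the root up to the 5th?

Ebdim: Eb-Gb-Bbb.
That puts Eb below Bbb.
5 letter names make it a fifth; at 6 semitones (a half step narrower than perfect) the quality is diminished.

diminished fifth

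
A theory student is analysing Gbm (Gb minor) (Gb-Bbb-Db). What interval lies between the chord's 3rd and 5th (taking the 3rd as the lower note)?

That puts Bbb below Db.
From Bbb to Db is 4 semitones, exactly the major third.

major third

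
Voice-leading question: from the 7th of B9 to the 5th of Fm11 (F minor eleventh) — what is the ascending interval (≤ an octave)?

B9 has A as its 7th, and Fm11 (F minor eleventh) has C as its 5th.
3 letter names make it a third; at 3 semitones (a half step narrower than major) the quality is minor.

minor 3rd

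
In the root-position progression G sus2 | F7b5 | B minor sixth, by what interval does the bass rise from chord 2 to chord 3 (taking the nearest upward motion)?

The roots are F and B.
F up to B is 6 semitones, a half step wider than a perfect fourth, so the interval is augmented.

augmented fourth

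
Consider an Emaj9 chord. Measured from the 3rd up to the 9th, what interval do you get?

m7

Spelling the chord: E–G♯–B–D♯–F♯.
So we need the interval from G♯ up to F♯.
From G♯ to F♯: 10 semitones over a seventh = minor.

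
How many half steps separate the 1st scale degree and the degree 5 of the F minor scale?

7

The scale is F G Ab Bb C Db Eb.
F up to C is a perfect fifth — 7 semitones.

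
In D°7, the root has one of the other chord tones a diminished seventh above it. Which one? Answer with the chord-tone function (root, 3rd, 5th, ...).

Spelling the chord: D–F–A♭–C♭.
The root is D. A diminished seventh above D is C♭.
C♭ is the chord's 7th.

7th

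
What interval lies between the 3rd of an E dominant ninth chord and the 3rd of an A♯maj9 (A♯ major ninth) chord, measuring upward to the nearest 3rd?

E dominant ninth has G♯ as its 3rd, and A♯maj9 (A♯ major ninth) has C𝄪 as its 3rd.
G♯ up to C𝄪 is 6 semitones, a half step wider than a perfect fourth, so the interval is augmented.

augmented fourth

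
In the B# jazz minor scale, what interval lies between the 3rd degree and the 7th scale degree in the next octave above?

Spelling the B# jazz minor scale: B# C## D# E# F## G## A##.
3rd degree = D#; 7th scale degree (up an octave) = A##.
D# up to A## is 20 semitones, a half step wider than a perfect twelfth, so the interval is augmented.

augmented 12th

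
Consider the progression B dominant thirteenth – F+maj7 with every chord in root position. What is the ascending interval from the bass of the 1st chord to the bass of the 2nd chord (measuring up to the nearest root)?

The roots are B and F.
From B to F: 6 semitones over a fifth = diminished.

diminished fifth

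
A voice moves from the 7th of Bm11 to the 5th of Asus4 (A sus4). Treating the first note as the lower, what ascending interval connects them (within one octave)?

perfect fifth

The 7th of Bm11 is A; the 5th of Asus4 (A sus4) is E.
A up to E spans 5 letter names and 7 semitones — a perfect fifth.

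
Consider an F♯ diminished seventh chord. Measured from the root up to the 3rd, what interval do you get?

F♯°7 (F♯ diminished seventh) is spelled F♯ A C E♭.
Root = F♯; 3rd = A.
From F♯ to A: 3 semitones over a third = minor.

minor third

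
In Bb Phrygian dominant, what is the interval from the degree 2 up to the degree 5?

Spelling Bb Phrygian dominant: Bb Cb D Eb F Gb Ab.
So we need the interval from Cb up to F.
From Cb to F: 6 semitones over a fourth = augmented.

augmented fourth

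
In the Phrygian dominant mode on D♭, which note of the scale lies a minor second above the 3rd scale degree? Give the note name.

Gb

The scale is D♭ E𝄫 F G♭ A♭ B𝄫 C♭.
The 3rd scale degree is F; a minor second above that is G♭ — scale degree 4.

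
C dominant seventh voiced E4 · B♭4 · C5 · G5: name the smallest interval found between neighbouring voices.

Adjacent intervals: E4→B♭4 = diminished fifth; B♭4→C5 = major second; C5→G5 = perfect fifth.
The smallest is B♭4 to C5, a major second (2 semitones).

M2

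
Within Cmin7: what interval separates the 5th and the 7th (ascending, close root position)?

The chord tones of C-7 are C, E♭, G, B♭.
That puts G below B♭.
G up to B♭ is 3 semitones, a half step narrower than a major third, so the interval is minor.

minor third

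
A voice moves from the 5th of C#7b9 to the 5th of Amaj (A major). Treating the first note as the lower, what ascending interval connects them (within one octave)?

m6

C#7b9 has G# as its 5th, and Amaj (A major) has E as its 5th.
6 letter names make it a sixth; at 8 semitones (a half step narrower than major) the quality is minor.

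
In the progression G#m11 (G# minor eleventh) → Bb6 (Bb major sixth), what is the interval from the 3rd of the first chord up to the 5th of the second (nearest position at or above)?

diminished fifth

G#m11 (G# minor eleventh) has B as its 3rd, and Bb6 (Bb major sixth) has F as its 5th.
B up to F is 6 semitones, a half step narrower than a perfect fifth, so the interval is diminished.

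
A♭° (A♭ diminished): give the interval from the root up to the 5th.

A♭ diminished: A♭ C♭ E𝄫.
That puts A♭ below E𝄫.
From A♭ to E𝄫: 6 semitones over a fifth = diminished.

diminished 5th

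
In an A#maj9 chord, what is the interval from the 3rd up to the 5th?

The chord tones of A#maj9 (A# major ninth) are A#–C##–E#–G##–B#.
The 3rd is C## and the 5th is E#.
C## up to E# is 3 semitones, a half step narrower than a major third, so the interval is minor.

minor third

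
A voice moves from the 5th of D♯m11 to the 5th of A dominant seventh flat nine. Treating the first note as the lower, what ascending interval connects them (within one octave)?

D♯m11 has A♯ as its 5th, and A dominant seventh flat nine has E as its 5th.
5 letter names make it a fifth; at 6 semitones (a half step narrower than perfect) the quality is diminished.

diminished fifth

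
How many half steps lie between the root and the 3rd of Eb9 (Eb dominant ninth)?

4

The chord tones of Eb9 (Eb dominant ninth) are Eb, G, Bb, Db, F.
Eb to G is a major third: 4 semitones.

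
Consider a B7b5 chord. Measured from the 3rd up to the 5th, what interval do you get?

diminished third

Spelling the chord: B-D#-F-A.
That puts D# below F.
From D# to F: 2 semitones over a third = diminished.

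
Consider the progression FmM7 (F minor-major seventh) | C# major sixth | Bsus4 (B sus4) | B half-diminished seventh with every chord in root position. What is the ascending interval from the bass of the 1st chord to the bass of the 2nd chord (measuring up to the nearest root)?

augmented 5th

The roots are F and C#.
From F to C#: 8 semitones over a fifth = augmented.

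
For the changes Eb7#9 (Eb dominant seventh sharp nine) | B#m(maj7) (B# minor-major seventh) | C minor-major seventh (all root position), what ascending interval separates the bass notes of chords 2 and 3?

The roots are B# and C.
B# up to C is 0 semitones, a whole step narrower than a major second, so the interval is diminished.

d2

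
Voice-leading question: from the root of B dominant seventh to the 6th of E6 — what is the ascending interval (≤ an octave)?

major second

B dominant seventh has B as its root, and E6 has C# as its 6th.
From B to C# is 2 semitones, exactly the major second.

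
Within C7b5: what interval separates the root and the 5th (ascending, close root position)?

Spelling the chord: C, E, Gb, Bb.
Root = C; 5th = Gb.
5 letter names make it a fifth; at 6 semitones (a half step narrower than perfect) the quality is diminished.

d5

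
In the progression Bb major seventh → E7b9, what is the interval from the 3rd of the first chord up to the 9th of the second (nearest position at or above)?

The 3rd of Bb major seventh is D; the 9th of E7b9 is F.
From D to F: 3 semitones over a third = minor.

m3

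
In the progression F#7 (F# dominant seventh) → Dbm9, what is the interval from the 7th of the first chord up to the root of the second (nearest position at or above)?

diminished 7th

F#7 (F# dominant seventh) has E as its 7th, and Dbm9 has Db as its root.
From E to Db: 9 semitones over a seventh = diminished.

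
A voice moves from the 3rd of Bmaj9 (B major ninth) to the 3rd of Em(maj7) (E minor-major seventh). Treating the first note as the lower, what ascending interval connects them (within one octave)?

The 3rd of Bmaj9 (B major ninth) is D♯; the 3rd of Em(maj7) (E minor-major seventh) is G.
From D♯ to G: 4 semitones over a fourth = diminished.

diminished fourth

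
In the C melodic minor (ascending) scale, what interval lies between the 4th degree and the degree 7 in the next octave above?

augmented eleventh

Spelling the C melodic minor (ascending) scale: C D Eb F G A B.
4th degree = F; scale degree 7 (up an octave) = B.
F up to B is 18 semitones, a half step wider than a perfect eleventh, so the interval is augmented.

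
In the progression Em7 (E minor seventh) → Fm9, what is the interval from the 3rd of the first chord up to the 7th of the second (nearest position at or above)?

The 3rd of Em7 (E minor seventh) is G; the 7th of Fm9 is E♭.
G up to E♭ is 8 semitones, a half step narrower than a major sixth, so the interval is minor.

m6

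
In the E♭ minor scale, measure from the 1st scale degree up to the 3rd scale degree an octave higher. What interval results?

minor tenth

Spelling the E♭ minor scale: E♭ F G♭ A♭ B♭ C♭ D♭.
So we need the interval from E♭ up to G♭.
E♭ up to G♭ is 15 semitones, a half step narrower than a major tenth, so the interval is minor.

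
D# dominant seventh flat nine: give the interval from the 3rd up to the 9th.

diminished seventh

Spelling the chord: D#–F##–A#–C#–E.
3rd = F##; 9th = E.
7 letter names make it a seventh; at 9 semitones (a whole step narrower than major) the quality is diminished.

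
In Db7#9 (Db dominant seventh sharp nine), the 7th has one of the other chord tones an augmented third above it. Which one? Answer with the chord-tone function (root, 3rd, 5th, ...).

Db7#9: Db F Ab Cb E.
The 7th is Cb. An augmented third above Cb is E.
E is the chord's 9th.

9th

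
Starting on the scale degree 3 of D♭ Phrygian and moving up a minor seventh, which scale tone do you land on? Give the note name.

Ebb

The scale is D♭ E𝄫 F♭ G♭ A♭ B𝄫 C♭.
The scale degree 3 is F♭; a minor seventh above that is E𝄫 — scale degree 2.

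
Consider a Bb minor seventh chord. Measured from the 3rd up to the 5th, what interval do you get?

Bb-7: Bb Db F Ab.
So we need the interval from Db up to F.
Db up to F spans 3 letter names and 4 semitones — a major third.

major third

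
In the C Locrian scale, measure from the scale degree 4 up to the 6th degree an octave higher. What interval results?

The scale runs C Db Eb F Gb Ab Bb.
So we need the interval from F up to Ab.
10 letter names make it a tenth; at 15 semitones (a half step narrower than major) the quality is minor.

minor 10th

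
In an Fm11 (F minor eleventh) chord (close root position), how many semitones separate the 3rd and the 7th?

Spelling the chord: F, Ab, C, Eb, G, Bb.
Ab to Eb is a perfect fifth: 7 semitones.

7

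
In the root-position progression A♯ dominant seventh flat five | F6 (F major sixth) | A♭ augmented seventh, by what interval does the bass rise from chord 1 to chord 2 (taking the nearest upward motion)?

The roots are A♯ and F.
A♯ up to F is 7 semitones, a whole step narrower than a major sixth, so the interval is diminished.

diminished sixth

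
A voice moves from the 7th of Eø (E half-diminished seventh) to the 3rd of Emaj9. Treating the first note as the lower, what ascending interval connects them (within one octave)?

augmented 4th

The 7th of Eø (E half-diminished seventh) is D; the 3rd of Emaj9 is G#.
D up to G# is 6 semitones, a half step wider than a perfect fourth, so the interval is augmented.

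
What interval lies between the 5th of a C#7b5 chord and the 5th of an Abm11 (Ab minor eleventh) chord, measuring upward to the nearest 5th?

minor 6th

The 5th of C#7b5 is G; the 5th of Abm11 (Ab minor eleventh) is Eb.
6 letter names make it a sixth; at 8 semitones (a half step narrower than major) the quality is minor.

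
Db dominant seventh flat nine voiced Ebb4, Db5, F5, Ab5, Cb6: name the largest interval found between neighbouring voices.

major seventh

Adjacent intervals: Ebb4→Db5 = major seventh; Db5→F5 = major third; F5→Ab5 = minor third; Ab5→Cb6 = minor third.
The largest is Ebb4 to Db5, a major seventh (11 semitones).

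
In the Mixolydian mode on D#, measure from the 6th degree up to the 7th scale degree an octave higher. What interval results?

The scale runs D# E# F## G# A# B# C#.
So we need the interval from B# up to C#.
9 letter names make it a ninth; at 13 semitones (a half step narrower than major) the quality is minor.

minor ninth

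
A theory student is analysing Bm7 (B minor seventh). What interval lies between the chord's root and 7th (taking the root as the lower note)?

Spelling the chord: B–D–F♯–A.
That puts B below A.
7 letter names make it a seventh; at 10 semitones (a half step narrower than major) the quality is minor.

m7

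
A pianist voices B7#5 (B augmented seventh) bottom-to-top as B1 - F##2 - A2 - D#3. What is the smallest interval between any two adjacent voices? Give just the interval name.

d3

Adjacent intervals: B1→F##2 = augmented fifth; F##2→A2 = diminished third; A2→D#3 = augmented fourth.
The smallest is F##2 to A2, a diminished third (2 semitones).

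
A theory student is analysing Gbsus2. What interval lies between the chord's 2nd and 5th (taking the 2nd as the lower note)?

perfect fourth

Gbsus2 (Gb sus2): Gb-Ab-Db.
So we need the interval from Ab up to Db.
Ab up to Db spans 4 letter names and 5 semitones — a perfect fourth.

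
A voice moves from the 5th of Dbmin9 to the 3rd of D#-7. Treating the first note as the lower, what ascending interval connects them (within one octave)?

The 5th of Dbmin9 is Ab; the 3rd of D#-7 is F#.
6 letter names make it a sixth; at 10 semitones (a half step wider than major) the quality is augmented.

augmented sixth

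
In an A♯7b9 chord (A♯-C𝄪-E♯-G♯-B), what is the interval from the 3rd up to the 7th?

That puts C𝄪 below G♯.
5 letter names make it a fifth; at 6 semitones (a half step narrower than perfect) the quality is diminished.
That tritone between 3rd and 7th is what gives the dominant seventh its pull toward resolution.

diminished 5th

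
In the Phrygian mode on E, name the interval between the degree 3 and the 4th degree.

major second

E phrygian: E F G A B C D.
Degree 3 = G; 4th scale degree = A.
Counting 2 letters and 2 half steps from G gives a major second.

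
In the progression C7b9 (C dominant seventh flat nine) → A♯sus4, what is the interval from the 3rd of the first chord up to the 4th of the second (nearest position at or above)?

The 3rd of C7b9 (C dominant seventh flat nine) is E; the 4th of A♯sus4 is D♯.
E up to D♯ spans 7 letter names and 11 semitones — a major seventh.

M7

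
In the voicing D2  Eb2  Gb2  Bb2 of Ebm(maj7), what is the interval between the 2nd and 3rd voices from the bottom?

Those voices are Eb2 and Gb2.
From Eb to Gb: 3 semitones over a third = minor.

minor 3rd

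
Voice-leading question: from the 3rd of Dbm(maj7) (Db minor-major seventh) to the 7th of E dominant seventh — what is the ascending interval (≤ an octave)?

The 3rd of Dbm(maj7) (Db minor-major seventh) is Fb; the 7th of E dominant seventh is D.
From Fb to D: 10 semitones over a sixth = augmented.

augmented sixth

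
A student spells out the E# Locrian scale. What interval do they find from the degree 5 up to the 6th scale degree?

major 2nd

The scale runs E# F# G# A# B C# D#.
That puts B below C#.
Counting 2 letters and 2 half steps from B gives a major second.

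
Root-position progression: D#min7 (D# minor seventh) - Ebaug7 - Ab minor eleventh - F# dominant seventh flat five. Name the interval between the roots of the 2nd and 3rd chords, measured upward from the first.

The roots are Eb and Ab.
From Eb to Ab is 5 semitones, exactly the perfect fourth.

perfect fourth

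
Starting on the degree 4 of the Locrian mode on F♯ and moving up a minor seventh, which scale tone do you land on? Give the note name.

The scale is F♯ G A B C D E.
The degree 4 is B; a minor seventh above that is A — scale degree 3.

A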